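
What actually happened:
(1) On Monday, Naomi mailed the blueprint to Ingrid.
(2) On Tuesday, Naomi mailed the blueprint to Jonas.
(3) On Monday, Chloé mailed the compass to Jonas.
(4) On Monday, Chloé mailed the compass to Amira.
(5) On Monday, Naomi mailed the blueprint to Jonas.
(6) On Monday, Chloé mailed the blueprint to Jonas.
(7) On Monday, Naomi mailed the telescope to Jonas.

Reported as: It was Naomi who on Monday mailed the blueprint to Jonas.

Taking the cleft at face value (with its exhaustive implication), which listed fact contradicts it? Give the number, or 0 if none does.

The cleft puts "Naomi" in focus and presupposes the open proposition with the blueprint as thing and Jonas as recipient and on Monday as setting.
The exhaustive reading says no other agent fits that background.
Fact (6) shares the background but with agent = Chloé; exhaustivity is violated.

6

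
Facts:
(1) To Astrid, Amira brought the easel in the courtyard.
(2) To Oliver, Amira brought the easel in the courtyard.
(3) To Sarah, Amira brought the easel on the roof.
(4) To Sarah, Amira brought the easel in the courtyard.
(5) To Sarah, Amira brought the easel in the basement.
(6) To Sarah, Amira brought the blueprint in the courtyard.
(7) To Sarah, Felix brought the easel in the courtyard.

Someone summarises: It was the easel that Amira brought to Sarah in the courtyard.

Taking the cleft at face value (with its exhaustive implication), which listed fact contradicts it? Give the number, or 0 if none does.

Focus of the cleft: "the easel" (the thing). Presupposed background: agent = Amira, recipient = Sarah, setting = in the courtyard.
Exhaustivity: the easel is the only thing satisfying that background.
But fact (6) also has agent = Amira, recipient = Sarah, setting = in the courtyard, with thing = the blueprint — so the exhaustive reading fails.

6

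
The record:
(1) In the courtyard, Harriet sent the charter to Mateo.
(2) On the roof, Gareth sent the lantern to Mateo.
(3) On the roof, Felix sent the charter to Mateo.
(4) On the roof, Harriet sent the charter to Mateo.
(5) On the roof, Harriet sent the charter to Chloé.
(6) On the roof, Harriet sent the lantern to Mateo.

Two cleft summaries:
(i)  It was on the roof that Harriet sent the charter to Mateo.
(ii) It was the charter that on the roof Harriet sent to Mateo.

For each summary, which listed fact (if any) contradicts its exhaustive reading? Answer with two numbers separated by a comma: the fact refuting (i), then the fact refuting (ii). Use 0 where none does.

(i): focus "on the roof". Looking for same agent, thing, recipient (Harriet / the charter / Mateo) with some other setting — fact (1) has in the courtyard there. Refuted.
(ii): focus "the charter". Looking for same agent, recipient, setting (Harriet / Mateo / on the roof) with some other thing — fact (6) has the lantern there. Refuted.

1, 6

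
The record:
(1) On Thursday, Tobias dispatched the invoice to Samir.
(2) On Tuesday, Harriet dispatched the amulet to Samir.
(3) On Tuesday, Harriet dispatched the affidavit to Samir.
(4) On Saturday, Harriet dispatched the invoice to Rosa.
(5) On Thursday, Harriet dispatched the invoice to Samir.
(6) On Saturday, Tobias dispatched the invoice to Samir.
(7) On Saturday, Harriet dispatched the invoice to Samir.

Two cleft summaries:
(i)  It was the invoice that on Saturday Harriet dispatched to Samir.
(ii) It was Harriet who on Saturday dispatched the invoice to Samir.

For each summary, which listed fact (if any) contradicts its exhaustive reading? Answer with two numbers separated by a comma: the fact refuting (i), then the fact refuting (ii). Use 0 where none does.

0, 6

Summary (i) focuses "the invoice" (the thing); background same agent, recipient, setting (Harriet / Samir / on Saturday). No fact matches that background with a different thing, so 0.
Summary (ii) focuses "Harriet" (the agent); background same thing, recipient, setting (the invoice / Samir / on Saturday). Fact (6) matches that background with agent = Tobias — refutes (ii).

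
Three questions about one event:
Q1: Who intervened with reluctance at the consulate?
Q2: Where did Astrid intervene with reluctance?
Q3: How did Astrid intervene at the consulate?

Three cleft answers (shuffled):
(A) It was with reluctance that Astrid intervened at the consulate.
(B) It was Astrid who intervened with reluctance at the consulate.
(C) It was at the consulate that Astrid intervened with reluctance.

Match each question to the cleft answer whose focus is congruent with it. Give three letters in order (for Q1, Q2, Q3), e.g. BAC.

Q1 asks about the subject (agent); cleft (B) focuses "Astrid", which is the subject (agent) — so Q1 → B.
Q2 asks about the location; cleft (C) focuses "at the consulate", which is the location — so Q2 → C.
Q3 asks about the manner; cleft (A) focuses "with reluctance", which is the manner — so Q3 → A.
Mapping: Q1→B, Q2→C, Q3→A.

BCA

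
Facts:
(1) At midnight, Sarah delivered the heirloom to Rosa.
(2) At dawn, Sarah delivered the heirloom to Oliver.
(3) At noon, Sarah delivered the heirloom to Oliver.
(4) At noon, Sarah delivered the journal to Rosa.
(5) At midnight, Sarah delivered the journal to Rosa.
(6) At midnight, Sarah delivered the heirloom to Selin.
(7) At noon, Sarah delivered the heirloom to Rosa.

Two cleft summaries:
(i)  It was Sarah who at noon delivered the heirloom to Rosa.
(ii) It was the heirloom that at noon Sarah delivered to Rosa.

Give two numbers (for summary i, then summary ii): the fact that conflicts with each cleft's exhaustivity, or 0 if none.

0, 4

(i): focus "Sarah". No fact shares same thing, recipient, setting (the heirloom / Rosa / at noon) with a different agent. 0.
(ii): focus "the heirloom". Looking for same agent, recipient, setting (Sarah / Rosa / at noon) with some other thing — fact (4) has the journal there. Refuted.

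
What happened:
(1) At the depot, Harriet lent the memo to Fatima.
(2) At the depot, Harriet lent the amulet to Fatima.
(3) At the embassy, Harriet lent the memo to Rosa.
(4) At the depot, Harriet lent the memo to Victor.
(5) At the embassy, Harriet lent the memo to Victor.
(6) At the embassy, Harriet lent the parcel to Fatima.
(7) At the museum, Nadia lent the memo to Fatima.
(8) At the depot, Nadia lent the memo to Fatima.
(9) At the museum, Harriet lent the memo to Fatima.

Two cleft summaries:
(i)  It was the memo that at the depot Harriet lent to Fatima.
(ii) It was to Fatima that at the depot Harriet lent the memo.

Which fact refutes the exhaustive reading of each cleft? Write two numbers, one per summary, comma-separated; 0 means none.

2, 4

(i): focus "the memo". Looking for agent = Harriet, recipient = Fatima, setting = at the depot with some other thing — fact (2) has the amulet there. Refuted.
(ii): focus "Fatima". Looking for agent = Harriet, thing = the memo, setting = at the depot with some other recipient — fact (4) has Victor there. Refuted.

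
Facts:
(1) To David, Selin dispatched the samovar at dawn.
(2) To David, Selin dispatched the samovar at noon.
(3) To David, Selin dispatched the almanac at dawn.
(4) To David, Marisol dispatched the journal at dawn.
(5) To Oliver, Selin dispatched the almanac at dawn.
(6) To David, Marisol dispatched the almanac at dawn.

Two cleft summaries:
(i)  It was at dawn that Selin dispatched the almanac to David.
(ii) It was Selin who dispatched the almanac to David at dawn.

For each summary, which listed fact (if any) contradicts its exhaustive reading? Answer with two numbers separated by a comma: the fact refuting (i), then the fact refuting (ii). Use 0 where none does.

(i): focus "at dawn". No fact shares same agent, thing, recipient (Selin / the almanac / David) with a different setting. 0.
(ii): focus "Selin". Looking for same thing, recipient, setting (the almanac / David / at dawn) with some other agent — fact (6) has Marisol there. Refuted.

0, 6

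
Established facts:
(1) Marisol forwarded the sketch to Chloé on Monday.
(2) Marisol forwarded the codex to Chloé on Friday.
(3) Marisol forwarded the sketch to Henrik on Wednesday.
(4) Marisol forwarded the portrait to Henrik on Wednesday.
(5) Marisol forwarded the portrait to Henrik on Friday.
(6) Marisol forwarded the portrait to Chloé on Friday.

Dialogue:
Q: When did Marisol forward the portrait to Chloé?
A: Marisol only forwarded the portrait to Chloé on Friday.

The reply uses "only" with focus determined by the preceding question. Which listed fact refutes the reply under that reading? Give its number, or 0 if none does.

0

Answering "When did ...?" puts focus on the setting — here, "on Friday".
"Only" then excludes alternative settings while the background — Marisol as agent and the portrait as thing and Chloé as recipient — is held fixed.
No fact keeps Marisol as agent and the portrait as thing and Chloé as recipient while changing the setting; every other fact differs on something backgrounded. The reply stands.
(Fact (2) would refute a reading with focus on the thing — but that is not what the question asks.)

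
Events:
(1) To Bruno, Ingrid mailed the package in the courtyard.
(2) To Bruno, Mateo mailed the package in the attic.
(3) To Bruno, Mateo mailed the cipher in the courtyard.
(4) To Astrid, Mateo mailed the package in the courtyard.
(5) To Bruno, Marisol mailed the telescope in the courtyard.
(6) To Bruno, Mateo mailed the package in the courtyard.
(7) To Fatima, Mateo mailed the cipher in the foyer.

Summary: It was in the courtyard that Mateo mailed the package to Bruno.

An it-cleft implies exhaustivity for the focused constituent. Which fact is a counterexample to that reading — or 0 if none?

2

The cleft puts "in the courtyard" in focus and presupposes the open proposition with same agent, thing, recipient (Mateo / the package / Bruno).
The exhaustive reading says no other setting fits that background.
Fact (2) shares the background but with setting = in the attic; exhaustivity is violated.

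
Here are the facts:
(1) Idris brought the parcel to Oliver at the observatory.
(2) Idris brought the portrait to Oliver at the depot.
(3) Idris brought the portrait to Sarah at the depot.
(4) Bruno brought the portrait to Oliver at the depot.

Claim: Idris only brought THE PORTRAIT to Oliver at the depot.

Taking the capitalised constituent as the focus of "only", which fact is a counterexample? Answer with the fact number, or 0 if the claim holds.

The capitals mark "the portrait" as focus. So "only" rules out other things, with the rest (Idris as agent and Oliver as recipient and at the depot as setting) as background.
Every other fact changes something in the background, not just the thing. Nothing refutes the claim.

0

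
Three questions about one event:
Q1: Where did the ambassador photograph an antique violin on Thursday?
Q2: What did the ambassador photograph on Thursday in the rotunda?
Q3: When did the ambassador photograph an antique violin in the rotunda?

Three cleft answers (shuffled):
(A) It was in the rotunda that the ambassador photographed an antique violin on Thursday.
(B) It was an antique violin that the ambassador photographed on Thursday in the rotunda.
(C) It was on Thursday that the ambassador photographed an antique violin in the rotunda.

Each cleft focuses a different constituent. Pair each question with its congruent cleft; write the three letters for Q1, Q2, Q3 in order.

Q1 asks about the location; cleft (A) focuses "in the rotunda", which is the location — so Q1 → A.
Q2 asks about the direct object; cleft (B) focuses "an antique violin", which is the direct object — so Q2 → B.
Q3 asks about the time; cleft (C) focuses "on Thursday", which is the time — so Q3 → C.
Mapping: Q1→A, Q2→B, Q3→C.

ABC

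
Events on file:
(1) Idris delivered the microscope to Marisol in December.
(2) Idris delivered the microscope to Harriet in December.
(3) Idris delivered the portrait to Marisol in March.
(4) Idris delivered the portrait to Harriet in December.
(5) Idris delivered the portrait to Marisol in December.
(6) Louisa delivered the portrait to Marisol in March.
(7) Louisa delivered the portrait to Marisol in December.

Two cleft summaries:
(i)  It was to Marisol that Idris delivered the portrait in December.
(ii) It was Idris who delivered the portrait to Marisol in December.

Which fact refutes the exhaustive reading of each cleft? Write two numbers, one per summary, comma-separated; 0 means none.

4, 7

Summary (i) focuses "Marisol" (the recipient); background same agent, thing, setting (Idris / the portrait / in December). Fact (4) matches that background with recipient = Harriet — refutes (i).
Summary (ii) focuses "Idris" (the agent); background same thing, recipient, setting (the portrait / Marisol / in December). Fact (7) matches that background with agent = Louisa — refutes (ii).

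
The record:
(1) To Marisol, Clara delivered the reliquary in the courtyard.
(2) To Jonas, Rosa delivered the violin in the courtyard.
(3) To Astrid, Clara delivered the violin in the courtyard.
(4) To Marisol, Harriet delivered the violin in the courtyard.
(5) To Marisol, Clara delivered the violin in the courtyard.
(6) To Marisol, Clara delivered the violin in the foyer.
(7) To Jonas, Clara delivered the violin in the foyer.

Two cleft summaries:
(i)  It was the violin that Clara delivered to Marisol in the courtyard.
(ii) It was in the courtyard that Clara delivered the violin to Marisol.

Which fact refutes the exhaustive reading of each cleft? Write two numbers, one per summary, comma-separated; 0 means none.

Summary (i) focuses "the violin" (the thing); background agent = Clara, recipient = Marisol, setting = in the courtyard. Fact (1) matches that background with thing = the reliquary — refutes (i).
Summary (ii) focuses "in the courtyard" (the setting); background agent = Clara, thing = the violin, recipient = Marisol. Fact (6) matches that background with setting = in the foyer — refutes (ii).

1, 6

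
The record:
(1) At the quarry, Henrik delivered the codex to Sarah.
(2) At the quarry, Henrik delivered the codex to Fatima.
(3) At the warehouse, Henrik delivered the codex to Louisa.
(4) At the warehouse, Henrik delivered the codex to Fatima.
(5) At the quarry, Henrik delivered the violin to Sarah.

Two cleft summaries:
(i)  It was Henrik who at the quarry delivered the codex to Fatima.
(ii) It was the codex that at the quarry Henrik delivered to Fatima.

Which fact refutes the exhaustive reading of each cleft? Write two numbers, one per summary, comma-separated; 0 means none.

0, 0

Summary (i) focuses "Henrik" (the agent); background thing = the codex, recipient = Fatima, setting = at the quarry. No fact matches that background with a different agent, so 0.
Summary (ii) focuses "the codex" (the thing); background agent = Henrik, recipient = Fatima, setting = at the quarry. No fact matches that background with a different thing, so 0.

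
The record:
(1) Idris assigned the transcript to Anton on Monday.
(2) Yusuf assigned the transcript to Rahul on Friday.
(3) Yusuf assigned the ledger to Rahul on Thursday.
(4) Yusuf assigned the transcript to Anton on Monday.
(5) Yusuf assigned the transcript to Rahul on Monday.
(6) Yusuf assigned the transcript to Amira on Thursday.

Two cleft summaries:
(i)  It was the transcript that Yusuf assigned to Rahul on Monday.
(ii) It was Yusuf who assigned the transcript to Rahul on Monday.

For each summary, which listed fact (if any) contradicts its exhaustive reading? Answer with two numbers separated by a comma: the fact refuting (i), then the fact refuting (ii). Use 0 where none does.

0, 0

(i): focus "the transcript". No fact shares same agent, recipient, setting (Yusuf / Rahul / on Monday) with a different thing. 0.
(ii): focus "Yusuf". No fact shares same thing, recipient, setting (the transcript / Rahul / on Monday) with a different agent. 0.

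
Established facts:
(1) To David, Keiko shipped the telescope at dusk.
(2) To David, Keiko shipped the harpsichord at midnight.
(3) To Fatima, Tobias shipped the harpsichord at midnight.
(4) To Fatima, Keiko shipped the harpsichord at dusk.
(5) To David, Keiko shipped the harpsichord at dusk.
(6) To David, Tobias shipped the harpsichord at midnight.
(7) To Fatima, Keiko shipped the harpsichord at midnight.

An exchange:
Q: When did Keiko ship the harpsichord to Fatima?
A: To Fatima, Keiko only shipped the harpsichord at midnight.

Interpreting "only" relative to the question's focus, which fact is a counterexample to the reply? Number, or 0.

The question "When did ...?" targets the setting, so in the reply the focus falls on "at midnight".
"Only" then excludes alternative settings while the background — agent = Keiko, thing = the harpsichord, recipient = Fatima — is held fixed.
Fact (4) shares the background with a different setting (at dusk) — counterexample.
(Fact (2) would refute a reading with focus on the recipient — but that is not what the question asks.)

4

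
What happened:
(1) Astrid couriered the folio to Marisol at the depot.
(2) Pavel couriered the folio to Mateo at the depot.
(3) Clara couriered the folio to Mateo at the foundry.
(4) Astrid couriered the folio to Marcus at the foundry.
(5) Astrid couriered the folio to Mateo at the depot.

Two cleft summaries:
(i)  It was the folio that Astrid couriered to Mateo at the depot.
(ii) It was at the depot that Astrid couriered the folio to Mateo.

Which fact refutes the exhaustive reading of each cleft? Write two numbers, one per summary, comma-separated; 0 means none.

0, 0

Summary (i) focuses "the folio" (the thing); background agent = Astrid, recipient = Mateo, setting = at the depot. No fact matches that background with a different thing, so 0.
Summary (ii) focuses "at the depot" (the setting); background agent = Astrid, thing = the folio, recipient = Mateo. No fact matches that background with a different setting, so 0.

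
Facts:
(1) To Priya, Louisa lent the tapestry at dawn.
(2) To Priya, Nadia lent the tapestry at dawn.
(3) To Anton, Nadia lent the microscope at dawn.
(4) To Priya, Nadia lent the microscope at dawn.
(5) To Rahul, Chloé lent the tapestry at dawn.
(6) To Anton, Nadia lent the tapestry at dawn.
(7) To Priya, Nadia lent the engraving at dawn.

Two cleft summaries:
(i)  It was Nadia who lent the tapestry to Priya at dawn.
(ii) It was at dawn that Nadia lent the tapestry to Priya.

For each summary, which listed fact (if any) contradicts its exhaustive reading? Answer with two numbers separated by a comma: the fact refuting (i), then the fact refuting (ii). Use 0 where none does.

1, 0

(i): focus "Nadia". Looking for same thing, recipient, setting (the tapestry / Priya / at dawn) with some other agent — fact (1) has Louisa there. Refuted.
(ii): focus "at dawn". No fact shares same agent, thing, recipient (Nadia / the tapestry / Priya) with a different setting. 0.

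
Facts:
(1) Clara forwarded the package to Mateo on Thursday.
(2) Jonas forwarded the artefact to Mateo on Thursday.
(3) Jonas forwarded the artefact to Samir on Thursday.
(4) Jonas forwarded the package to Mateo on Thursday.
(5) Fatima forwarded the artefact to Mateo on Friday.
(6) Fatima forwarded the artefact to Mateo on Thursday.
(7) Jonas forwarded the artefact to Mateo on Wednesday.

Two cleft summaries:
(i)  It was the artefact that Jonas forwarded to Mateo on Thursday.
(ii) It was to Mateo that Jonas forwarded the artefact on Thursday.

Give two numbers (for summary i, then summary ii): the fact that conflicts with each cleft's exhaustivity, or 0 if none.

Summary (i) focuses "the artefact" (the thing); background agent = Jonas, recipient = Mateo, setting = on Thursday. Fact (4) matches that background with thing = the package — refutes (i).
Summary (ii) focuses "Mateo" (the recipient); background agent = Jonas, thing = the artefact, setting = on Thursday. Fact (3) matches that background with recipient = Samir — refutes (ii).

4, 3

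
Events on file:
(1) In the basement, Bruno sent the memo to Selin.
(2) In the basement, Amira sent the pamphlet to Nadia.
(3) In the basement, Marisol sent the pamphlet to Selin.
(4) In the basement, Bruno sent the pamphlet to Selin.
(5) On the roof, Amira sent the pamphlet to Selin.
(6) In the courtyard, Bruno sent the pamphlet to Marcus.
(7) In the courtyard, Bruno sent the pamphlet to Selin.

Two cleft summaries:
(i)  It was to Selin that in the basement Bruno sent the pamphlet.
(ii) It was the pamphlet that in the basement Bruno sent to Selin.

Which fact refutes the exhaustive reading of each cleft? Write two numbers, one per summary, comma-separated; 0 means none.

0, 1

Summary (i) focuses "Selin" (the recipient); background Bruno as agent and the pamphlet as thing and in the basement as setting. No fact matches that background with a different recipient, so 0.
Summary (ii) focuses "the pamphlet" (the thing); background Bruno as agent and Selin as recipient and in the basement as setting. Fact (1) matches that background with thing = the memo — refutes (ii).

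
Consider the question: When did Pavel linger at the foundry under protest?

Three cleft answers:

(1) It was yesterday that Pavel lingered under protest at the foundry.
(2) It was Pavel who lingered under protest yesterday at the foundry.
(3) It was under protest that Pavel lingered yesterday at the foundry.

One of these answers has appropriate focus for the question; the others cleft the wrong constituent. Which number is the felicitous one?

1

The question word "when" targets the time.
Option (1) clefts "yesterday" — that matches what the question asks about.
Option (2) clefts "Pavel" — the subject (agent), not what was asked.
Option (3) clefts "under protest" — the manner, not what was asked.
So the congruent reply is (1).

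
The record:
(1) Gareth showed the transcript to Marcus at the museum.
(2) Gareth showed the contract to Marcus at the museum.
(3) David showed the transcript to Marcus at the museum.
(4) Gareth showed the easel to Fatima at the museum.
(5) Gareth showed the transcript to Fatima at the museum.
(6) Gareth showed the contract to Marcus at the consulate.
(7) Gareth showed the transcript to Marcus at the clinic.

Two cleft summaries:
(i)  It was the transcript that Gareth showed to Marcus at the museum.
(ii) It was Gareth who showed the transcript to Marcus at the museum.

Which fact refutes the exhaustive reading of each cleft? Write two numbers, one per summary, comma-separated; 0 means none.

(i): focus "the transcript". Looking for same agent, recipient, setting (Gareth / Marcus / at the museum) with some other thing — fact (2) has the contract there. Refuted.
(ii): focus "Gareth". Looking for same thing, recipient, setting (the transcript / Marcus / at the museum) with some other agent — fact (3) has David there. Refuted.

2, 3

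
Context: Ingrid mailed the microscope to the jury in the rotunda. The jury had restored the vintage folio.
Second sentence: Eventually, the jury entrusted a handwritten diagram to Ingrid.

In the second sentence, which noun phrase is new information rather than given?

"the jury" and "Ingrid" in the second sentence are given — already mentioned in the context.
"a handwritten diagram" has no antecedent in the context; it is discourse-new (the indefinite article also signals a new referent).

a handwritten diagram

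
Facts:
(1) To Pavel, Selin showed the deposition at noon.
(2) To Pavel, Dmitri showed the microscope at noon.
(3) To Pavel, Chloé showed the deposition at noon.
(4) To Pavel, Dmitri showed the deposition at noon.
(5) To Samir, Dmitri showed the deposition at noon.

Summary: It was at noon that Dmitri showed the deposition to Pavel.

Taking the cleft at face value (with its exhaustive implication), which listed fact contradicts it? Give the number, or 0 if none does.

0

Focus of the cleft: "at noon" (the setting). Presupposed background: Dmitri as agent and the deposition as thing and Pavel as recipient.
The exhaustive reading says no other setting fits that background.
Every other fact differs from the presupposition on some backgrounded slot, so none challenges the exhaustivity.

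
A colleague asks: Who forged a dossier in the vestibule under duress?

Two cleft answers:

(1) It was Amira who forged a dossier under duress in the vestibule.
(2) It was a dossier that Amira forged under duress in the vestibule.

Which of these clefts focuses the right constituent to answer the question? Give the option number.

The question word "who" targets the subject (agent).
Option (1) clefts "Amira" — that matches what the question asks about.
Option (2) clefts "a dossier" — the direct object, not what was asked.
So the congruent reply is (1).

1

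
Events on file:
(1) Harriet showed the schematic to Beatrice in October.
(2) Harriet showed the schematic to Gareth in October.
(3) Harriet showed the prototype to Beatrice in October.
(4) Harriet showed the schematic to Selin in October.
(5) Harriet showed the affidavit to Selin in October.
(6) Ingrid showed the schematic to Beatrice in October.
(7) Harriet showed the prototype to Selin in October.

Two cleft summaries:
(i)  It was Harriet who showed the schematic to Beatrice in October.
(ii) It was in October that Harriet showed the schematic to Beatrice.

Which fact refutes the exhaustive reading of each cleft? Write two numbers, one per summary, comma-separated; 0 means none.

(i): focus "Harriet". Looking for the schematic as thing and Beatrice as recipient and in October as setting with some other agent — fact (6) has Ingrid there. Refuted.
(ii): focus "in October". No fact shares Harriet as agent and the schematic as thing and Beatrice as recipient with a different setting. 0.

6, 0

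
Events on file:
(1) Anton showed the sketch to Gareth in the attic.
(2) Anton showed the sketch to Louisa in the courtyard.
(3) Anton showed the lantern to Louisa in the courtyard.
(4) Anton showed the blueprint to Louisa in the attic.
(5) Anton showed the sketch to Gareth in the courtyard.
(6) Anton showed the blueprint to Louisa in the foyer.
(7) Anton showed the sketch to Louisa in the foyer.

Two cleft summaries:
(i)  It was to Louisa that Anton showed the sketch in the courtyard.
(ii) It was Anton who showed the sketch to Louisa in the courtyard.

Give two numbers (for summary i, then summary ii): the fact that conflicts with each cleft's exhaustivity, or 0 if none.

5, 0

Summary (i) focuses "Louisa" (the recipient); background Anton as agent and the sketch as thing and in the courtyard as setting. Fact (5) matches that background with recipient = Gareth — refutes (i).
Summary (ii) focuses "Anton" (the agent); background the sketch as thing and Louisa as recipient and in the courtyard as setting. No fact matches that background with a different agent, so 0.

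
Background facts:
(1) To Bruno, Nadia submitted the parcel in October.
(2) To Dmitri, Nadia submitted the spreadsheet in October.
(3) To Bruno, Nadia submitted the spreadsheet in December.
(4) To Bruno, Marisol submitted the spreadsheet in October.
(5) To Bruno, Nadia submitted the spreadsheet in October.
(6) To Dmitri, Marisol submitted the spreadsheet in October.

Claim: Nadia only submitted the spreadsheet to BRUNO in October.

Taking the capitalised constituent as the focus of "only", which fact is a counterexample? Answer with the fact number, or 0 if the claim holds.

The capitals mark "Bruno" as focus. So "only" rules out other recipients, with the rest (Nadia as agent and the spreadsheet as thing and in October as setting) as background.
Fact (2) matches on Nadia as agent and the spreadsheet as thing and in October as setting, but has recipient = Dmitri instead. That refutes the claim.

2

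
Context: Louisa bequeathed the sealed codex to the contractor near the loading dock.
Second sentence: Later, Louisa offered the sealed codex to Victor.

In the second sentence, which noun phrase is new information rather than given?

Victor

"Louisa" and "the sealed codex" in the second sentence are given — already mentioned in the context.
"Victor" has no antecedent in the context; it is discourse-new.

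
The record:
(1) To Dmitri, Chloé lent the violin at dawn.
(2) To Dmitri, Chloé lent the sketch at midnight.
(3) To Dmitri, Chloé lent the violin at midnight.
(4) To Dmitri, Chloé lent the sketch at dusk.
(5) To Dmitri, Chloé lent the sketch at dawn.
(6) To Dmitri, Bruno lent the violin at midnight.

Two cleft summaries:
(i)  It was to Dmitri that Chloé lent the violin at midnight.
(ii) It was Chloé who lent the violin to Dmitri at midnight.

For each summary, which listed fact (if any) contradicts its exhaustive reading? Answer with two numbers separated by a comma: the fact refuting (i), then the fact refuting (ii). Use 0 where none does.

0, 6

(i): focus "Dmitri". No fact shares same agent, thing, setting (Chloé / the violin / at midnight) with a different recipient. 0.
(ii): focus "Chloé". Looking for same thing, recipient, setting (the violin / Dmitri / at midnight) with some other agent — fact (6) has Bruno there. Refuted.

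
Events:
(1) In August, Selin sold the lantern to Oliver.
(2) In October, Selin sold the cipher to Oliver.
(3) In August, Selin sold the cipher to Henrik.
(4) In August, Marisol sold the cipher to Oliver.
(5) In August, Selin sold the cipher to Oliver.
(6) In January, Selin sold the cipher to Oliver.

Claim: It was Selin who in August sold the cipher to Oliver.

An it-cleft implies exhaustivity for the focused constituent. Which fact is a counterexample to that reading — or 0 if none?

The cleft puts "Selin" in focus and presupposes the open proposition with thing = the cipher, recipient = Oliver, setting = in August.
Exhaustivity: Selin is the only agent satisfying that background.
Fact (4) shares the background but with agent = Marisol; exhaustivity is violated.

4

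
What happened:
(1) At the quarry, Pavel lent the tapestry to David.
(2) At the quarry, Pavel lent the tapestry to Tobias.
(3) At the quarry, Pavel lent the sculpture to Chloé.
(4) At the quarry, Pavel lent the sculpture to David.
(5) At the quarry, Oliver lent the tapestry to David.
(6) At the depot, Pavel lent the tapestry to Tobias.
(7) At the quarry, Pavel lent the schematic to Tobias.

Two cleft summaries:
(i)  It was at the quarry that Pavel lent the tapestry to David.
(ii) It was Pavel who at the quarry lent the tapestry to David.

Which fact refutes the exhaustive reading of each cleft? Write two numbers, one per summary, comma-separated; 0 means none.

0, 5

(i): focus "at the quarry". No fact shares same agent, thing, recipient (Pavel / the tapestry / David) with a different setting. 0.
(ii): focus "Pavel". Looking for same thing, recipient, setting (the tapestry / David / at the quarry) with some other agent — fact (5) has Oliver there. Refuted.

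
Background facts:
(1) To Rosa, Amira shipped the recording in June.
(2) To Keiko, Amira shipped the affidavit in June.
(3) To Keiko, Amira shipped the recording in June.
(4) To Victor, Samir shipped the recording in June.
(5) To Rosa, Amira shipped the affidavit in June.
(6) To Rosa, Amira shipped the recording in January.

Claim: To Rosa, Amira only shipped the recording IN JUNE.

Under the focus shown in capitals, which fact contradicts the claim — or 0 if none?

6

The capitals mark "in June" as focus. So "only" rules out other settings, with the rest (same agent, thing, recipient (Amira / the recording / Rosa)) as background.
Fact (6) matches on same agent, thing, recipient (Amira / the recording / Rosa), but has setting = in January instead. That refutes the claim.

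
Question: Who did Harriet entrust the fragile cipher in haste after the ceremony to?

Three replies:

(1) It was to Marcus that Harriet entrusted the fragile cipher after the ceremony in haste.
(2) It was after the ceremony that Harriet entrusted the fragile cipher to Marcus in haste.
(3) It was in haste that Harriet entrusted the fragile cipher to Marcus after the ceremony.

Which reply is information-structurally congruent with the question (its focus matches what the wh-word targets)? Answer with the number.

The question word "who" targets the recipient.
Option (1) clefts "to Marcus" — that matches what the question asks about.
Option (2) clefts "after the ceremony" — the time, not what was asked.
Option (3) clefts "in haste" — the manner, not what was asked.
So the congruent reply is (1).

1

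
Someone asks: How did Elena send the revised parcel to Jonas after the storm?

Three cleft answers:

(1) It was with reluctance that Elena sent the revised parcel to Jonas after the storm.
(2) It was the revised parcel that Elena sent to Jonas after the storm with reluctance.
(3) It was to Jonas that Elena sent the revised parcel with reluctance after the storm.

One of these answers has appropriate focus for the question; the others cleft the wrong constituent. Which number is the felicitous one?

The question word "how" targets the manner.
Option (1) clefts "with reluctance" — that matches what the question asks about.
Option (2) clefts "the revised parcel" — the direct object, not what was asked.
Option (3) clefts "to Jonas" — the recipient, not what was asked.
So the congruent reply is (1).

1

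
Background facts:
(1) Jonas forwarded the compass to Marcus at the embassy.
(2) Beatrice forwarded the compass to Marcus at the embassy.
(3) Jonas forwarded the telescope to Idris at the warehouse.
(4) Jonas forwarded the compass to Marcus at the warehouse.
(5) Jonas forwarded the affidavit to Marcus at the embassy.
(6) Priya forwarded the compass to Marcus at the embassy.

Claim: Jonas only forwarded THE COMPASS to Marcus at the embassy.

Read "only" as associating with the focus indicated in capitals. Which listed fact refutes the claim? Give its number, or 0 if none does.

5

Focus (in capitals) is "the compass" — the thing. "Only" excludes alternative things while holding fixed same agent, recipient, setting (Jonas / Marcus / at the embassy).
Fact (5) matches on same agent, recipient, setting (Jonas / Marcus / at the embassy), but has thing = the affidavit instead. That refutes the claim.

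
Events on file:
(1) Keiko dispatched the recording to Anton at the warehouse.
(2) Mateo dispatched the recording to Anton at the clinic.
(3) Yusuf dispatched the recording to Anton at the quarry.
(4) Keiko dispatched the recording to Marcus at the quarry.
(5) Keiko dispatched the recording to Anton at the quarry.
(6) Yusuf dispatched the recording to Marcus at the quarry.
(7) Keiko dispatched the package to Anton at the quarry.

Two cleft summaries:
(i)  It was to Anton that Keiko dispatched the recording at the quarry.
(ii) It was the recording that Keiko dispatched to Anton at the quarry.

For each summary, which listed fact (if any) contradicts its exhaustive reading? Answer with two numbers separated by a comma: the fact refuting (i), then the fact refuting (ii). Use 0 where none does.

4, 7

(i): focus "Anton". Looking for Keiko as agent and the recording as thing and at the quarry as setting with some other recipient — fact (4) has Marcus there. Refuted.
(ii): focus "the recording". Looking for Keiko as agent and Anton as recipient and at the quarry as setting with some other thing — fact (7) has the package there. Refuted.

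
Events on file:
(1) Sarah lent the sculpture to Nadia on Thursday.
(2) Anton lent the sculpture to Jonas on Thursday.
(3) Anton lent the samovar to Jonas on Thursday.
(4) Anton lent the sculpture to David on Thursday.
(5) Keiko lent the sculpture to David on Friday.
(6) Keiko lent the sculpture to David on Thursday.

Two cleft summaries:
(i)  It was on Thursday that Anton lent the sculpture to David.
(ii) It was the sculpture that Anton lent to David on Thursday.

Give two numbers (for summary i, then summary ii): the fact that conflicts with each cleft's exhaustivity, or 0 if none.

(i): focus "on Thursday". No fact shares Anton as agent and the sculpture as thing and David as recipient with a different setting. 0.
(ii): focus "the sculpture". No fact shares Anton as agent and David as recipient and on Thursday as setting with a different thing. 0.

0, 0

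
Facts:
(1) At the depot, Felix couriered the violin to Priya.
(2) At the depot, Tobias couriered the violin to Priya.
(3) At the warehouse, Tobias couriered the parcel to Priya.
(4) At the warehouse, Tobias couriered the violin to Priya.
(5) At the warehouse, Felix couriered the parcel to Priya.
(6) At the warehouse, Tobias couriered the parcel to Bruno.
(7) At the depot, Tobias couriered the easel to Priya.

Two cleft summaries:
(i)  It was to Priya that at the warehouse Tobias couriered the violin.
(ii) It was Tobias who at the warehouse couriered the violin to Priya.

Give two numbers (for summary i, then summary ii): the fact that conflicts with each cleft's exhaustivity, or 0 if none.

(i): focus "Priya". No fact shares Tobias as agent and the violin as thing and at the warehouse as setting with a different recipient. 0.
(ii): focus "Tobias". No fact shares the violin as thing and Priya as recipient and at the warehouse as setting with a different agent. 0.

0, 0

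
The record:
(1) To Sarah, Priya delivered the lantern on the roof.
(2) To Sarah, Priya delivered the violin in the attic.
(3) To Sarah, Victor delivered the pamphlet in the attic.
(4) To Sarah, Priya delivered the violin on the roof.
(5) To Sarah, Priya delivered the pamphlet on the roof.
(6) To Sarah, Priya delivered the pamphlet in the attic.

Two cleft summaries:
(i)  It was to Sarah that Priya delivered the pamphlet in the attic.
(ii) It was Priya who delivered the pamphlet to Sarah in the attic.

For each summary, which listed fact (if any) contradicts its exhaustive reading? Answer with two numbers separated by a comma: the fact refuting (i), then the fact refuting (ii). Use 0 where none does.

0, 3

(i): focus "Sarah". No fact shares agent = Priya, thing = the pamphlet, setting = in the attic with a different recipient. 0.
(ii): focus "Priya". Looking for thing = the pamphlet, recipient = Sarah, setting = in the attic with some other agent — fact (3) has Victor there. Refuted.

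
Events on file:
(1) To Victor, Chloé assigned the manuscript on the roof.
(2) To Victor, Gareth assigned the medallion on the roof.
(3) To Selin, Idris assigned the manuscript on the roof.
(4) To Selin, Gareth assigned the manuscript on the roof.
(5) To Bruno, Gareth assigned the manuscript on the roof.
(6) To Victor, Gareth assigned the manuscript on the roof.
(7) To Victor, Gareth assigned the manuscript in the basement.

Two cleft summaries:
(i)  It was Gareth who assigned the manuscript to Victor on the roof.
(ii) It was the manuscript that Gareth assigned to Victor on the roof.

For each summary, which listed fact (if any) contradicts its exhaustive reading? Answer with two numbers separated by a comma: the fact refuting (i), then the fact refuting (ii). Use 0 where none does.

1, 2

(i): focus "Gareth". Looking for thing = the manuscript, recipient = Victor, setting = on the roof with some other agent — fact (1) has Chloé there. Refuted.
(ii): focus "the manuscript". Looking for agent = Gareth, recipient = Victor, setting = on the roof with some other thing — fact (2) has the medallion there. Refuted.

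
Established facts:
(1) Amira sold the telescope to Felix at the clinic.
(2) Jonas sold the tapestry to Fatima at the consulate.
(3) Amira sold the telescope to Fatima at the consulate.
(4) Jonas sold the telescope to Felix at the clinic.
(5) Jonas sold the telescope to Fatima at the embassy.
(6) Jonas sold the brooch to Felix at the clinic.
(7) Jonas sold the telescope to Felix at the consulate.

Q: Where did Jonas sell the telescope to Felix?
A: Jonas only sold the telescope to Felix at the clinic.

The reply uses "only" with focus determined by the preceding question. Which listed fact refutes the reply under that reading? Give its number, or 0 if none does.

The question "Where did ...?" targets the setting, so in the reply the focus falls on "at the clinic".
"Only" then excludes alternative settings while the background — agent = Jonas, thing = the telescope, recipient = Felix — is held fixed.
Fact (7) shares the background with a different setting (at the consulate) — counterexample.
(Fact (6) would refute a reading with focus on the thing — but that is not what the question asks.)

7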